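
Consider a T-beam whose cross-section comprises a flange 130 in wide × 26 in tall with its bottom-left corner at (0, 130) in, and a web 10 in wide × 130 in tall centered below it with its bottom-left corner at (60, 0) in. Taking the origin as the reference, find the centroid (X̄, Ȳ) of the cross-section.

X̄ = 65.00 in, Ȳ = 121.33 in

web: A = 10 × 130 = 1300.00, centroid at (65.00, 65.00).
flange: A = 130 × 26 = 3380.00, centroid at (65.00, 143.00).
ΣA = 4680.00 in², ΣAX̄ = 304200.00 in³, ΣAȲ = 567840.00 in³.
X̄ = 304200.00/4680.00 = 65.00 in; Ȳ = 567840.00/4680.00 = 121.33 in.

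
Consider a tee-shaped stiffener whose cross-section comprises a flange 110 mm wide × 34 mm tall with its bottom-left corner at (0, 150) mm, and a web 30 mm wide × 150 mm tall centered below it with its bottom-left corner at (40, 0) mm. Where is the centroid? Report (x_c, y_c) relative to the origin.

x_c = 55.00 mm, y_c = 116.76 mm

web: A = 30 × 150 = 4500.00, centroid at (55.00, 75.00).
flange: A = 110 × 34 = 3740.00, centroid at (55.00, 167.00).
ΣA = 8240.00 mm²
ΣAx_c = (4500.00)(55.00) + (3740.00)(55.00) = 453200.00 mm³
ΣAy_c = (4500.00)(75.00) + (3740.00)(167.00) = 962080.00 mm³
x_c = 453200.00 / 8240.00 = 55.00 mm
y_c = 962080.00 / 8240.00 = 116.76 mm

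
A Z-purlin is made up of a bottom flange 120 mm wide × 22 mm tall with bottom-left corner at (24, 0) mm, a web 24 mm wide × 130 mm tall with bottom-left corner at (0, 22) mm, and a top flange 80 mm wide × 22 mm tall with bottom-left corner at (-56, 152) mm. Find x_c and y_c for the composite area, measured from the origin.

x_c = 30.72 mm, y_c = 78.11 mm

Part | A | x̄ᵢ | ȳᵢ | A·x̄ᵢ | A·ȳᵢ
bottom flange | 2640.00 | 84.00 | 11.00 | 221760.00 | 29040.00
web | 3120.00 | 12.00 | 87.00 | 37440.00 | 271440.00
top flange | 1760.00 | -16.00 | 163.00 | -28160.00 | 286880.00
Σ | 7520.00 |  |  | 231040.00 | 587360.00
x_c = 231040.00 / 7520.00 = 30.72 mm
y_c = 587360.00 / 7520.00 = 78.11 mm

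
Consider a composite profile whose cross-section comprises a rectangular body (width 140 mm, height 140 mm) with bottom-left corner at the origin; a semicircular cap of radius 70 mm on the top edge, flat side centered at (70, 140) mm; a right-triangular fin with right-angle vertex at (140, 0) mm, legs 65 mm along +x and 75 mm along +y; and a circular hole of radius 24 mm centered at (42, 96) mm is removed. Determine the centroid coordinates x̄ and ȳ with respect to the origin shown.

Part | A | x̄ᵢ | ȳᵢ | A·x̄ᵢ | A·ȳᵢ
rectangular body | 19600.00 | 70.00 | 70.00 | 1372000.00 | 1372000.00
semicircular top | 7696.90 | 70.00 | 169.71 | 538783.14 | 1306232.95
triangular fin | 2437.50 | 161.67 | 25.00 | 394062.50 | 60937.50
hole | -1809.56 | 42.00 | 96.00 | -76001.41 | -173717.51
Σ | 27924.84 |  |  | 2228844.23 | 2565452.94
x̄ = 2228844.23 / 27924.84 = 79.82 mm
ȳ = 2565452.94 / 27924.84 = 91.87 mm

x̄ = 79.82 mm, ȳ = 91.87 mm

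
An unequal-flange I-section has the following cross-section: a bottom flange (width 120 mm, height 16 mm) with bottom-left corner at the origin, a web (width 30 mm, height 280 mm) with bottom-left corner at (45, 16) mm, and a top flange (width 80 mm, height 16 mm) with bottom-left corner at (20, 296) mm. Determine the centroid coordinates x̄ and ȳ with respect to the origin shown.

bottom flange: A = 120 × 16 = 1920.00, centroid at (60.00, 8.00).
web: A = 30 × 280 = 8400.00, centroid at (60.00, 156.00).
top flange: A = 80 × 16 = 1280.00, centroid at (60.00, 304.00).
ΣA = 11600.00 mm²
ΣAx̄ = (1920.00)(60.00) + (8400.00)(60.00) + (1280.00)(60.00) = 696000.00 mm³
ΣAȳ = (1920.00)(8.00) + (8400.00)(156.00) + (1280.00)(304.00) = 1714880.00 mm³
x̄ = 696000.00 / 11600.00 = 60.00 mm
ȳ = 1714880.00 / 11600.00 = 147.83 mm

x̄ = 60.00 mm, ȳ = 147.83 mm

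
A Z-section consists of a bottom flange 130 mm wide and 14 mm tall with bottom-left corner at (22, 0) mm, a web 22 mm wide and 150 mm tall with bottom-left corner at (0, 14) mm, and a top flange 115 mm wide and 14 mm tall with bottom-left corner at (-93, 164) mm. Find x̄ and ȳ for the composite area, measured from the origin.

x̄ = 20.43 mm, ȳ = 86.44 mm

bottom flange: A = 130 × 14 = 1820.00, centroid at (87.00, 7.00).
web: A = 22 × 150 = 3300.00, centroid at (11.00, 89.00).
top flange: A = 115 × 14 = 1610.00, centroid at (-35.50, 171.00).
ΣA = 6730.00 mm²
ΣAx̄ = (1820.00)(87.00) + (3300.00)(11.00) + (1610.00)(-35.50) = 137485.00 mm³
ΣAȳ = (1820.00)(7.00) + (3300.00)(89.00) + (1610.00)(171.00) = 581750.00 mm³
x̄ = 137485.00 / 6730.00 = 20.43 mm
ȳ = 581750.00 / 6730.00 = 86.44 mm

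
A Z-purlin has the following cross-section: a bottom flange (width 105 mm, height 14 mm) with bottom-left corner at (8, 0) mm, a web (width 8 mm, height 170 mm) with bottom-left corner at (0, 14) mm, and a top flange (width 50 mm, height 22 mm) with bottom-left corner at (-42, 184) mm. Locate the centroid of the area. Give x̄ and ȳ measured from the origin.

x̄ = 19.26 mm, ȳ = 91.46 mm

bottom flange: A = 105 × 14 = 1470.00, centroid at (60.50, 7.00).
web: A = 8 × 170 = 1360.00, centroid at (4.00, 99.00).
top flange: A = 50 × 22 = 1100.00, centroid at (-17.00, 195.00).
ΣA = 3930.00 mm², ΣAx̄ = 75675.00 mm³, ΣAȳ = 359430.00 mm³.
x̄ = 75675.00/3930.00 = 19.26 mm; ȳ = 359430.00/3930.00 = 91.46 mm.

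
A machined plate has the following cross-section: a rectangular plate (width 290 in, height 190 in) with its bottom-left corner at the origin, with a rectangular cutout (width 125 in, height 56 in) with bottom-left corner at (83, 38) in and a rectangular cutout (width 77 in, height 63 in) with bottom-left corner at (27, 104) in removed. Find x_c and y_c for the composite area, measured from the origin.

x_c = 153.84 in, y_c = 95.15 in

plate: A = 290 × 190 = 55100.00, centroid at (145.00, 95.00).
hole 1: A = −(125 × 56) = -7000.00, centroid at (145.50, 66.00).
hole 2: A = −(77 × 63) = -4851.00, centroid at (65.50, 135.50).
ΣA = 43249.00 in²
ΣAx_c = (55100.00)(145.00) + (-7000.00)(145.50) + (-4851.00)(65.50) = 6653259.50 in³
ΣAy_c = (55100.00)(95.00) + (-7000.00)(66.00) + (-4851.00)(135.50) = 4115189.50 in³
x_c = 6653259.50 / 43249.00 = 153.84 in
y_c = 4115189.50 / 43249.00 = 95.15 in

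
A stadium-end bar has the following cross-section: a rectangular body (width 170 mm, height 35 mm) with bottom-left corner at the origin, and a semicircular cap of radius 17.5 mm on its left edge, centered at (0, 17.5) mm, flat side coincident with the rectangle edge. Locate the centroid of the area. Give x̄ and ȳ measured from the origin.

rectangular body: A = 170 × 35 = 5950.00, centroid at (85.00, 17.50).
semicircular end: A = ½π·17.5² = 481.06, centroid at (-7.43, 17.50).
ΣA = 6431.06 mm²
ΣAx̄ = (5950.00)(85.00) + (481.06)(-7.43) = 502177.08 mm³
ΣAȳ = (5950.00)(17.50) + (481.06)(17.50) = 112543.49 mm³
x̄ = 502177.08 / 6431.06 = 78.09 mm
ȳ = 112543.49 / 6431.06 = 17.50 mm

x̄ = 78.09 mm, ȳ = 17.50 mm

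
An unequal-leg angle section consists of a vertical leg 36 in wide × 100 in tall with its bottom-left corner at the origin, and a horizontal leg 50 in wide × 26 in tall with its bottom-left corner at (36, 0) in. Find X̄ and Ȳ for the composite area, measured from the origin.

vertical leg: A = 36 × 100 = 3600.00, centroid at (18.00, 50.00).
horizontal leg: A = 50 × 26 = 1300.00, centroid at (61.00, 13.00).
ΣA = 4900.00 in²
ΣAX̄ = (3600.00)(18.00) + (1300.00)(61.00) = 144100.00 in³
ΣAȲ = (3600.00)(50.00) + (1300.00)(13.00) = 196900.00 in³
X̄ = 144100.00 / 4900.00 = 29.41 in
Ȳ = 196900.00 / 4900.00 = 40.18 in

X̄ = 29.41 in, Ȳ = 40.18 in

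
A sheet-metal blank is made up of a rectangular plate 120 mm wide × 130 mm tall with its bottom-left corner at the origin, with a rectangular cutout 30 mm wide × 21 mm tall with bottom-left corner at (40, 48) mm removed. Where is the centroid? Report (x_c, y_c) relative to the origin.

x_c = 60.21 mm, y_c = 65.27 mm

Part | A | x̄ᵢ | ȳᵢ | A·x̄ᵢ | A·ȳᵢ
plate | 15600.00 | 60.00 | 65.00 | 936000.00 | 1014000.00
hole | -630.00 | 55.00 | 58.50 | -34650.00 | -36855.00
Σ | 14970.00 |  |  | 901350.00 | 977145.00
x_c = 901350.00 / 14970.00 = 60.21 mm
y_c = 977145.00 / 14970.00 = 65.27 mm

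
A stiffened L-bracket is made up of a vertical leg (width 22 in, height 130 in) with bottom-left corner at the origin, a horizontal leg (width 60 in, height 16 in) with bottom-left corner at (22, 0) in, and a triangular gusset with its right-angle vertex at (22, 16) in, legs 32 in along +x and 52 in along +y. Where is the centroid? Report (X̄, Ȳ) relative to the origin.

vertical leg: A = 22 × 130 = 2860.00, centroid at (11.00, 65.00).
horizontal leg: A = 60 × 16 = 960.00, centroid at (52.00, 8.00).
gusset: A = ½·32·52 = 832.00, centroid at (32.67, 33.33).
ΣA = 4652.00 in²
ΣAX̄ = (2860.00)(11.00) + (960.00)(52.00) + (832.00)(32.67) = 108558.67 in³
ΣAȲ = (2860.00)(65.00) + (960.00)(8.00) + (832.00)(33.33) = 221313.33 in³
X̄ = 108558.67 / 4652.00 = 23.34 in
Ȳ = 221313.33 / 4652.00 = 47.57 in

X̄ = 23.34 in, Ȳ = 47.57 in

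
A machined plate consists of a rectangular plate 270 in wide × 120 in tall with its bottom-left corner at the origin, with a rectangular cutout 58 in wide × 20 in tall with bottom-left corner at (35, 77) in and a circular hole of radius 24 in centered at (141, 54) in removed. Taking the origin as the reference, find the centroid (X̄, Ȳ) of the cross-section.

X̄ = 137.43 in, Ȳ = 59.30 in

plate: A = 270 × 120 = 32400.00, centroid at (135.00, 60.00).
hole 1: A = −(58 × 20) = -1160.00, centroid at (64.00, 87.00).
hole 2: A = −π·24² = -1809.56, centroid at (141.00, 54.00).
ΣA = 29430.44 in², ΣAX̄ = 4044612.41 in³, ΣAȲ = 1745363.90 in³.
X̄ = 4044612.41/29430.44 = 137.43 in; Ȳ = 1745363.90/29430.44 = 59.30 in.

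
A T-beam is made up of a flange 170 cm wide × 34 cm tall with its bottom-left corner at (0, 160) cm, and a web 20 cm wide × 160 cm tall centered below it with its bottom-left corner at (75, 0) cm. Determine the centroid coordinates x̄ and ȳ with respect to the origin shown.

x̄ = 85.00 cm, ȳ = 142.43 cm

Part | A | x̄ᵢ | ȳᵢ | A·x̄ᵢ | A·ȳᵢ
web | 3200.00 | 85.00 | 80.00 | 272000.00 | 256000.00
flange | 5780.00 | 85.00 | 177.00 | 491300.00 | 1023060.00
Σ | 8980.00 |  |  | 763300.00 | 1279060.00
x̄ = 763300.00 / 8980.00 = 85.00 cm
ȳ = 1279060.00 / 8980.00 = 142.43 cm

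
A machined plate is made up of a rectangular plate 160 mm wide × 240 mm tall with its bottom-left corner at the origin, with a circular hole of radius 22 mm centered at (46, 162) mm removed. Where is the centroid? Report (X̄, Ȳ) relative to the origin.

X̄ = 81.40 mm, Ȳ = 118.27 mm

plate: A = 160 × 240 = 38400.00, centroid at (80.00, 120.00).
hole: A = −π·22² = -1520.53, centroid at (46.00, 162.00).
ΣA = 36879.47 mm², ΣAX̄ = 3002055.58 mm³, ΣAȲ = 4361674.00 mm³.
X̄ = 3002055.58/36879.47 = 81.40 mm; Ȳ = 4361674.00/36879.47 = 118.27 mm.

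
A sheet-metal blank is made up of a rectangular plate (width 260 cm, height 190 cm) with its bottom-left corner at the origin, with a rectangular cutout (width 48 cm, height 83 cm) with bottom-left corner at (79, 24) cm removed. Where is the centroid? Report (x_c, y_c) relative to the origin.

x_c = 132.37 cm, y_c = 97.59 cm

plate: A = 260 × 190 = 49400.00, centroid at (130.00, 95.00).
hole: A = −(48 × 83) = -3984.00, centroid at (103.00, 65.50).
ΣA = 45416.00 cm², ΣAx_c = 6011648.00 cm³, ΣAy_c = 4432048.00 cm³.
x_c = 6011648.00/45416.00 = 132.37 cm; y_c = 4432048.00/45416.00 = 97.59 cm.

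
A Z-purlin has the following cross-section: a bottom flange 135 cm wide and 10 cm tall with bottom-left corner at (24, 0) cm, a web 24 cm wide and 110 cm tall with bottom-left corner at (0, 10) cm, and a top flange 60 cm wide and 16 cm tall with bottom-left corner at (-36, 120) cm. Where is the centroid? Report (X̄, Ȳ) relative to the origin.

X̄ = 30.19 cm, Ȳ = 60.85 cm

Part | A | x̄ᵢ | ȳᵢ | A·x̄ᵢ | A·ȳᵢ
bottom flange | 1350.00 | 91.50 | 5.00 | 123525.00 | 6750.00
web | 2640.00 | 12.00 | 65.00 | 31680.00 | 171600.00
top flange | 960.00 | -6.00 | 128.00 | -5760.00 | 122880.00
Σ | 4950.00 |  |  | 149445.00 | 301230.00
X̄ = 149445.00 / 4950.00 = 30.19 cm
Ȳ = 301230.00 / 4950.00 = 60.85 cm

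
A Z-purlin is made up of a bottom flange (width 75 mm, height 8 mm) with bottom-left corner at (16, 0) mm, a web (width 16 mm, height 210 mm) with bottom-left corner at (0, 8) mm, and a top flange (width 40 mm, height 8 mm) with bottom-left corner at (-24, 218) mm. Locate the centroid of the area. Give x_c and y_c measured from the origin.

x_c = 13.48 mm, y_c = 105.87 mm

Part | A | x̄ᵢ | ȳᵢ | A·x̄ᵢ | A·ȳᵢ
bottom flange | 600.00 | 53.50 | 4.00 | 32100.00 | 2400.00
web | 3360.00 | 8.00 | 113.00 | 26880.00 | 379680.00
top flange | 320.00 | -4.00 | 222.00 | -1280.00 | 71040.00
Σ | 4280.00 |  |  | 57700.00 | 453120.00
x_c = 57700.00 / 4280.00 = 13.48 mm
y_c = 453120.00 / 4280.00 = 105.87 mm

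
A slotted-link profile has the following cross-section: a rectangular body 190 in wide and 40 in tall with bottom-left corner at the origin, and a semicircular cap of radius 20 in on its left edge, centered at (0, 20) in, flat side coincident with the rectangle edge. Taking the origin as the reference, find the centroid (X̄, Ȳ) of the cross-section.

X̄ = 87.10 in, Ȳ = 20.00 in

rectangular body: A = 190 × 40 = 7600.00, centroid at (95.00, 20.00).
semicircular end: A = ½π·20² = 628.32, centroid at (-8.49, 20.00).
ΣA = 8228.32 in², ΣAX̄ = 716666.67 in³, ΣAȲ = 164566.37 in³.
X̄ = 716666.67/8228.32 = 87.10 in; Ȳ = 164566.37/8228.32 = 20.00 in.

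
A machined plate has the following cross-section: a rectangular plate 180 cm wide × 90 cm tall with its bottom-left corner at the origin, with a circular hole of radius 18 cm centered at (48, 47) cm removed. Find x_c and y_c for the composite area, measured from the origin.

x_c = 92.82 cm, y_c = 44.87 cm

Part | A | x̄ᵢ | ȳᵢ | A·x̄ᵢ | A·ȳᵢ
plate | 16200.00 | 90.00 | 45.00 | 1458000.00 | 729000.00
hole | -1017.88 | 48.00 | 47.00 | -48858.05 | -47840.17
Σ | 15182.12 |  |  | 1409141.95 | 681159.83
x_c = 1409141.95 / 15182.12 = 92.82 cm
y_c = 681159.83 / 15182.12 = 44.87 cm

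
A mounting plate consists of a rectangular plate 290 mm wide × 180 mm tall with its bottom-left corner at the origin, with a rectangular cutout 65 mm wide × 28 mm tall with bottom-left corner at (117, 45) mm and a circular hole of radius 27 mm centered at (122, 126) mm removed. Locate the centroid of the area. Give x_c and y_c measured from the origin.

x_c = 145.93 mm, y_c = 89.46 mm

plate: A = 290 × 180 = 52200.00, centroid at (145.00, 90.00).
hole 1: A = −(65 × 28) = -1820.00, centroid at (149.50, 59.00).
hole 2: A = −π·27² = -2290.22, centroid at (122.00, 126.00).
ΣA = 48089.78 mm², ΣAx_c = 7017503.03 mm³, ΣAy_c = 4302052.15 mm³.
x_c = 7017503.03/48089.78 = 145.93 mm; y_c = 4302052.15/48089.78 = 89.46 mm.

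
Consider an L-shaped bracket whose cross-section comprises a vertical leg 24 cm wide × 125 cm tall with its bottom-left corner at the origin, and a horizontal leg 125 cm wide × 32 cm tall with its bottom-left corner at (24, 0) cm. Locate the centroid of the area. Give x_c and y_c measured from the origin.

Part | A | x̄ᵢ | ȳᵢ | A·x̄ᵢ | A·ȳᵢ
vertical leg | 3000.00 | 12.00 | 62.50 | 36000.00 | 187500.00
horizontal leg | 4000.00 | 86.50 | 16.00 | 346000.00 | 64000.00
Σ | 7000.00 |  |  | 382000.00 | 251500.00
x_c = 382000.00 / 7000.00 = 54.57 cm
y_c = 251500.00 / 7000.00 = 35.93 cm

x_c = 54.57 cm, y_c = 35.93 cm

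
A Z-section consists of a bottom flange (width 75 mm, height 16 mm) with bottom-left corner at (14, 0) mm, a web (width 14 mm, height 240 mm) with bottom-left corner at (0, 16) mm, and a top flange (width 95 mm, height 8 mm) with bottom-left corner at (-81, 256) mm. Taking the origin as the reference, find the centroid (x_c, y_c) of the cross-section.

x_c = 11.25 mm, y_c = 124.84 mm

bottom flange: A = 75 × 16 = 1200.00, centroid at (51.50, 8.00).
web: A = 14 × 240 = 3360.00, centroid at (7.00, 136.00).
top flange: A = 95 × 8 = 760.00, centroid at (-33.50, 260.00).
ΣA = 5320.00 mm²
ΣAx_c = (1200.00)(51.50) + (3360.00)(7.00) + (760.00)(-33.50) = 59860.00 mm³
ΣAy_c = (1200.00)(8.00) + (3360.00)(136.00) + (760.00)(260.00) = 664160.00 mm³
x_c = 59860.00 / 5320.00 = 11.25 mm
y_c = 664160.00 / 5320.00 = 124.84 mm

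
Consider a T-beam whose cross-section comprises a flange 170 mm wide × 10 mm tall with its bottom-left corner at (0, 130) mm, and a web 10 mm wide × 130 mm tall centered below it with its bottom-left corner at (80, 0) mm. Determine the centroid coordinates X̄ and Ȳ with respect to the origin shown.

Part | A | x̄ᵢ | ȳᵢ | A·x̄ᵢ | A·ȳᵢ
web | 1300.00 | 85.00 | 65.00 | 110500.00 | 84500.00
flange | 1700.00 | 85.00 | 135.00 | 144500.00 | 229500.00
Σ | 3000.00 |  |  | 255000.00 | 314000.00
X̄ = 255000.00 / 3000.00 = 85.00 mm
Ȳ = 314000.00 / 3000.00 = 104.67 mm

X̄ = 85.00 mm, Ȳ = 104.67 mm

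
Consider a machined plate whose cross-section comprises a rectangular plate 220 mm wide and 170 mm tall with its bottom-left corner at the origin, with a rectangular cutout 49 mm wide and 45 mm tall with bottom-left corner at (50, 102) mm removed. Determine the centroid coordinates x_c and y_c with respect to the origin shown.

x_c = 112.22 mm, y_c = 82.53 mm

Part | A | x̄ᵢ | ȳᵢ | A·x̄ᵢ | A·ȳᵢ
plate | 37400.00 | 110.00 | 85.00 | 4114000.00 | 3179000.00
hole | -2205.00 | 74.50 | 124.50 | -164272.50 | -274522.50
Σ | 35195.00 |  |  | 3949727.50 | 2904477.50
x_c = 3949727.50 / 35195.00 = 112.22 mm
y_c = 2904477.50 / 35195.00 = 82.53 mm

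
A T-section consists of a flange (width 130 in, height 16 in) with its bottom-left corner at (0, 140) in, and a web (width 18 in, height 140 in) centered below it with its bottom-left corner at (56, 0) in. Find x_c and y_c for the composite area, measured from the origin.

Part | A | x̄ᵢ | ȳᵢ | A·x̄ᵢ | A·ȳᵢ
web | 2520.00 | 65.00 | 70.00 | 163800.00 | 176400.00
flange | 2080.00 | 65.00 | 148.00 | 135200.00 | 307840.00
Σ | 4600.00 |  |  | 299000.00 | 484240.00
x_c = 299000.00 / 4600.00 = 65.00 in
y_c = 484240.00 / 4600.00 = 105.27 in

x_c = 65.00 in, y_c = 105.27 in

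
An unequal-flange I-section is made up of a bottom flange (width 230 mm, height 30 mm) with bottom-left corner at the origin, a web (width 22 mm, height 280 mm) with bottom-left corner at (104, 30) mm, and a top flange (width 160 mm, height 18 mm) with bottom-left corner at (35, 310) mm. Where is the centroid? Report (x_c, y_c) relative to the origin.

x_c = 115.00 mm, y_c = 129.83 mm

bottom flange: A = 230 × 30 = 6900.00, centroid at (115.00, 15.00).
web: A = 22 × 280 = 6160.00, centroid at (115.00, 170.00).
top flange: A = 160 × 18 = 2880.00, centroid at (115.00, 319.00).
ΣA = 15940.00 mm²
ΣAx_c = (6900.00)(115.00) + (6160.00)(115.00) + (2880.00)(115.00) = 1833100.00 mm³
ΣAy_c = (6900.00)(15.00) + (6160.00)(170.00) + (2880.00)(319.00) = 2069420.00 mm³
x_c = 1833100.00 / 15940.00 = 115.00 mm
y_c = 2069420.00 / 15940.00 = 129.83 mm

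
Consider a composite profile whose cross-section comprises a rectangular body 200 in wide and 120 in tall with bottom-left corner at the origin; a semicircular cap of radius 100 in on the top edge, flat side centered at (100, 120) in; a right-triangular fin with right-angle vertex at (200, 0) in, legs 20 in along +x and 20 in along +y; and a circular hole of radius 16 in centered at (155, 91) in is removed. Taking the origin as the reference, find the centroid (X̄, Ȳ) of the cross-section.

rectangular body: A = 200 × 120 = 24000.00, centroid at (100.00, 60.00).
semicircular top: A = ½π·100² = 15707.96, centroid at (100.00, 162.44).
triangular fin: A = ½·20·20 = 200.00, centroid at (206.67, 6.67).
hole: A = −π·16² = -804.25, centroid at (155.00, 91.00).
ΣA = 39103.72 in²
ΣAX̄ = (24000.00)(100.00) + (15707.96)(100.00) + (200.00)(206.67) + (-804.25)(155.00) = 3887471.26 in³
ΣAȲ = (24000.00)(60.00) + (15707.96)(162.44) + (200.00)(6.67) + (-804.25)(91.00) = 3919769.05 in³
X̄ = 3887471.26 / 39103.72 = 99.41 in
Ȳ = 3919769.05 / 39103.72 = 100.24 in

X̄ = 99.41 in, Ȳ = 100.24 in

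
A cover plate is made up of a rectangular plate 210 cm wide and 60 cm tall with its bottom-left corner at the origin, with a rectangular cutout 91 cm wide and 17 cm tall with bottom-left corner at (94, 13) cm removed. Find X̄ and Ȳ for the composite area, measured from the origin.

Part | A | x̄ᵢ | ȳᵢ | A·x̄ᵢ | A·ȳᵢ
plate | 12600.00 | 105.00 | 30.00 | 1323000.00 | 378000.00
hole | -1547.00 | 139.50 | 21.50 | -215806.50 | -33260.50
Σ | 11053.00 |  |  | 1107193.50 | 344739.50
X̄ = 1107193.50 / 11053.00 = 100.17 cm
Ȳ = 344739.50 / 11053.00 = 31.19 cm

X̄ = 100.17 cm, Ȳ = 31.19 cm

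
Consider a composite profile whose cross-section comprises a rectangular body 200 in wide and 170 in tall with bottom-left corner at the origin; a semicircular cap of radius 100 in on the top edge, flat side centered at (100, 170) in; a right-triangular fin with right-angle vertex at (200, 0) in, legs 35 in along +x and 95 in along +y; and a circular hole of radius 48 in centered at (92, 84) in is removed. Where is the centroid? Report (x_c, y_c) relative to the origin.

Part | A | x̄ᵢ | ȳᵢ | A·x̄ᵢ | A·ȳᵢ
rectangular body | 34000.00 | 100.00 | 85.00 | 3400000.00 | 2890000.00
semicircular top | 15707.96 | 100.00 | 212.44 | 1570796.33 | 3337020.42
triangular fin | 1662.50 | 211.67 | 31.67 | 351895.83 | 52645.83
hole | -7238.23 | 92.00 | 84.00 | -665917.11 | -608011.28
Σ | 44132.23 |  |  | 4656775.05 | 5671654.98
x_c = 4656775.05 / 44132.23 = 105.52 in
y_c = 5671654.98 / 44132.23 = 128.52 in

x_c = 105.52 in, y_c = 128.52 in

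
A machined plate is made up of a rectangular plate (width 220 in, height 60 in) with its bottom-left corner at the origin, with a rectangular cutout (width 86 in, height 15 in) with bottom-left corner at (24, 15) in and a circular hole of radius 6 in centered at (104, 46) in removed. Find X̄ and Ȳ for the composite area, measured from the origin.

plate: A = 220 × 60 = 13200.00, centroid at (110.00, 30.00).
hole 1: A = −(86 × 15) = -1290.00, centroid at (67.00, 22.50).
hole 2: A = −π·6² = -113.10, centroid at (104.00, 46.00).
ΣA = 11796.90 in²
ΣAX̄ = (13200.00)(110.00) + (-1290.00)(67.00) + (-113.10)(104.00) = 1353807.88 in³
ΣAȲ = (13200.00)(30.00) + (-1290.00)(22.50) + (-113.10)(46.00) = 361772.52 in³
X̄ = 1353807.88 / 11796.90 = 114.76 in
Ȳ = 361772.52 / 11796.90 = 30.67 in

X̄ = 114.76 in, Ȳ = 30.67 in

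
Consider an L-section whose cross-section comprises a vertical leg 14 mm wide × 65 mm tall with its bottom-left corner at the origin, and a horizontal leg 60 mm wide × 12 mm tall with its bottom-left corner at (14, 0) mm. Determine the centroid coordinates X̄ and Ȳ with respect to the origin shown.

vertical leg: A = 14 × 65 = 910.00, centroid at (7.00, 32.50).
horizontal leg: A = 60 × 12 = 720.00, centroid at (44.00, 6.00).
ΣA = 1630.00 mm²
ΣAX̄ = (910.00)(7.00) + (720.00)(44.00) = 38050.00 mm³
ΣAȲ = (910.00)(32.50) + (720.00)(6.00) = 33895.00 mm³
X̄ = 38050.00 / 1630.00 = 23.34 mm
Ȳ = 33895.00 / 1630.00 = 20.79 mm

X̄ = 23.34 mm, Ȳ = 20.79 mm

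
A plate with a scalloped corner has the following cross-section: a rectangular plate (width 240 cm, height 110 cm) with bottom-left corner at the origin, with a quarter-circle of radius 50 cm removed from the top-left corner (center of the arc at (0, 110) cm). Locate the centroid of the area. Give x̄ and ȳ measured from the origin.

plate: A = 240 × 110 = 26400.00, centroid at (120.00, 55.00).
removed quarter-circle: A = −¼π·50² = -1963.50, centroid at (21.22, 88.78).
ΣA = 24436.50 cm², ΣAx̄ = 3126333.33 cm³, ΣAȳ = 1277682.17 cm³.
x̄ = 3126333.33/24436.50 = 127.94 cm; ȳ = 1277682.17/24436.50 = 52.29 cm.

x̄ = 127.94 cm, ȳ = 52.29 cm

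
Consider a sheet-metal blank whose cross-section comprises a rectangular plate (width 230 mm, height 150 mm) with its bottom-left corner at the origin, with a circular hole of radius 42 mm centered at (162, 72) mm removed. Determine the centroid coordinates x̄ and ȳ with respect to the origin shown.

x̄ = 106.01 mm, ȳ = 75.57 mm

plate: A = 230 × 150 = 34500.00, centroid at (115.00, 75.00).
hole: A = −π·42² = -5541.77, centroid at (162.00, 72.00).
ΣA = 28958.23 mm², ΣAx̄ = 3069733.35 mm³, ΣAȳ = 2188492.60 mm³.
x̄ = 3069733.35/28958.23 = 106.01 mm; ȳ = 2188492.60/28958.23 = 75.57 mm.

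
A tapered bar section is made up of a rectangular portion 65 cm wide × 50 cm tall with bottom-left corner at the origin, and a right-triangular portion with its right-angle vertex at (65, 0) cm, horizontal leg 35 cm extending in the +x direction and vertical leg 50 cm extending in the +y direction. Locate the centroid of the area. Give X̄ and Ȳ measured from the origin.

rectangular portion: A = 65 × 50 = 3250.00, centroid at (32.50, 25.00).
triangular portion: A = ½·35·50 = 875.00, centroid at (76.67, 16.67).
ΣA = 4125.00 cm²
ΣAX̄ = (3250.00)(32.50) + (875.00)(76.67) = 172708.33 cm³
ΣAȲ = (3250.00)(25.00) + (875.00)(16.67) = 95833.33 cm³
X̄ = 172708.33 / 4125.00 = 41.87 cm
Ȳ = 95833.33 / 4125.00 = 23.23 cm

X̄ = 41.87 cm, Ȳ = 23.23 cm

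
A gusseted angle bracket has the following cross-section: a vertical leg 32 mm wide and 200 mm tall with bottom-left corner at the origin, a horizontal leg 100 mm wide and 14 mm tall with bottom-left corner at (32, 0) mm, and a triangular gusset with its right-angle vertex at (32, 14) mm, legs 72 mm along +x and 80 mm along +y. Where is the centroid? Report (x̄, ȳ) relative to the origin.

x̄ = 35.44 mm, ȳ = 71.81 mm

vertical leg: A = 32 × 200 = 6400.00, centroid at (16.00, 100.00).
horizontal leg: A = 100 × 14 = 1400.00, centroid at (82.00, 7.00).
gusset: A = ½·72·80 = 2880.00, centroid at (56.00, 40.67).
ΣA = 10680.00 mm², ΣAx̄ = 378480.00 mm³, ΣAȳ = 766920.00 mm³.
x̄ = 378480.00/10680.00 = 35.44 mm; ȳ = 766920.00/10680.00 = 71.81 mm.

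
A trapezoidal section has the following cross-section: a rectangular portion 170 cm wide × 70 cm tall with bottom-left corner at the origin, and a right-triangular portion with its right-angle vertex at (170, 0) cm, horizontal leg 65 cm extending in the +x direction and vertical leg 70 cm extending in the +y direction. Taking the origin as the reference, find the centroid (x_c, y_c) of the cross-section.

rectangular portion: A = 170 × 70 = 11900.00, centroid at (85.00, 35.00).
triangular portion: A = ½·65·70 = 2275.00, centroid at (191.67, 23.33).
ΣA = 14175.00 cm²
ΣAx_c = (11900.00)(85.00) + (2275.00)(191.67) = 1447541.67 cm³
ΣAy_c = (11900.00)(35.00) + (2275.00)(23.33) = 469583.33 cm³
x_c = 1447541.67 / 14175.00 = 102.12 cm
y_c = 469583.33 / 14175.00 = 33.13 cm

x_c = 102.12 cm, y_c = 33.13 cm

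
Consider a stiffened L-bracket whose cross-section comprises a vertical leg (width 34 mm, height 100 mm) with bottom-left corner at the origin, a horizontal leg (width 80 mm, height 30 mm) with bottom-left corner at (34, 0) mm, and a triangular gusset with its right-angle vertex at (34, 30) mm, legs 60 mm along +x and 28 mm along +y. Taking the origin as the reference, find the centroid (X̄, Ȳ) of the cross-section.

vertical leg: A = 34 × 100 = 3400.00, centroid at (17.00, 50.00).
horizontal leg: A = 80 × 30 = 2400.00, centroid at (74.00, 15.00).
gusset: A = ½·60·28 = 840.00, centroid at (54.00, 39.33).
ΣA = 6640.00 mm²
ΣAX̄ = (3400.00)(17.00) + (2400.00)(74.00) + (840.00)(54.00) = 280760.00 mm³
ΣAȲ = (3400.00)(50.00) + (2400.00)(15.00) + (840.00)(39.33) = 239040.00 mm³
X̄ = 280760.00 / 6640.00 = 42.28 mm
Ȳ = 239040.00 / 6640.00 = 36.00 mm

X̄ = 42.28 mm, Ȳ = 36.00 mm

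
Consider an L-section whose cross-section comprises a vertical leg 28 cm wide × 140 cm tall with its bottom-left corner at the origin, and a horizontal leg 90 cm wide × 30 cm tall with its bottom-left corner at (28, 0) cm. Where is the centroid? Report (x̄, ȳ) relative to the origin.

Part | A | x̄ᵢ | ȳᵢ | A·x̄ᵢ | A·ȳᵢ
vertical leg | 3920.00 | 14.00 | 70.00 | 54880.00 | 274400.00
horizontal leg | 2700.00 | 73.00 | 15.00 | 197100.00 | 40500.00
Σ | 6620.00 |  |  | 251980.00 | 314900.00
x̄ = 251980.00 / 6620.00 = 38.06 cm
ȳ = 314900.00 / 6620.00 = 47.57 cm

x̄ = 38.06 cm, ȳ = 47.57 cm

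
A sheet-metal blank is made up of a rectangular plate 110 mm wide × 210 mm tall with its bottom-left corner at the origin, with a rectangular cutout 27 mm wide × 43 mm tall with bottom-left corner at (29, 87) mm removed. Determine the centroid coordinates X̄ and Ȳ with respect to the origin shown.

plate: A = 110 × 210 = 23100.00, centroid at (55.00, 105.00).
hole: A = −(27 × 43) = -1161.00, centroid at (42.50, 108.50).
ΣA = 21939.00 mm²
ΣAX̄ = (23100.00)(55.00) + (-1161.00)(42.50) = 1221157.50 mm³
ΣAȲ = (23100.00)(105.00) + (-1161.00)(108.50) = 2299531.50 mm³
X̄ = 1221157.50 / 21939.00 = 55.66 mm
Ȳ = 2299531.50 / 21939.00 = 104.81 mm

X̄ = 55.66 mm, Ȳ = 104.81 mm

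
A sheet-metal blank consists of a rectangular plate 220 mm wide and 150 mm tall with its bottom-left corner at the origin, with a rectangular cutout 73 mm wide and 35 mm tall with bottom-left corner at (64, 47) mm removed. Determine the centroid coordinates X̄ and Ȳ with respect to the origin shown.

Part | A | x̄ᵢ | ȳᵢ | A·x̄ᵢ | A·ȳᵢ
plate | 33000.00 | 110.00 | 75.00 | 3630000.00 | 2475000.00
hole | -2555.00 | 100.50 | 64.50 | -256777.50 | -164797.50
Σ | 30445.00 |  |  | 3373222.50 | 2310202.50
X̄ = 3373222.50 / 30445.00 = 110.80 mm
Ȳ = 2310202.50 / 30445.00 = 75.88 mm

X̄ = 110.80 mm, Ȳ = 75.88 mm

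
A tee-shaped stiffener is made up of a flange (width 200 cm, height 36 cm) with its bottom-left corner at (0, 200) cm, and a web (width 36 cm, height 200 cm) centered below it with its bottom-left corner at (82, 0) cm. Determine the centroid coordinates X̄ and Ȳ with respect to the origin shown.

Part | A | x̄ᵢ | ȳᵢ | A·x̄ᵢ | A·ȳᵢ
web | 7200.00 | 100.00 | 100.00 | 720000.00 | 720000.00
flange | 7200.00 | 100.00 | 218.00 | 720000.00 | 1569600.00
Σ | 14400.00 |  |  | 1440000.00 | 2289600.00
X̄ = 1440000.00 / 14400.00 = 100.00 cm
Ȳ = 2289600.00 / 14400.00 = 159.00 cm

X̄ = 100.00 cm, Ȳ = 159.00 cm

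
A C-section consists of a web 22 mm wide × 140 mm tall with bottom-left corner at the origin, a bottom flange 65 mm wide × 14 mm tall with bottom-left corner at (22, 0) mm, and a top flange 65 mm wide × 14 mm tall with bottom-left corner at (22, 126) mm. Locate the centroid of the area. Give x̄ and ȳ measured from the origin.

web: A = 22 × 140 = 3080.00, centroid at (11.00, 70.00).
bottom flange: A = 65 × 14 = 910.00, centroid at (54.50, 7.00).
top flange: A = 65 × 14 = 910.00, centroid at (54.50, 133.00).
ΣA = 4900.00 mm²
ΣAx̄ = (3080.00)(11.00) + (910.00)(54.50) + (910.00)(54.50) = 133070.00 mm³
ΣAȳ = (3080.00)(70.00) + (910.00)(7.00) + (910.00)(133.00) = 343000.00 mm³
x̄ = 133070.00 / 4900.00 = 27.16 mm
ȳ = 343000.00 / 4900.00 = 70.00 mm

x̄ = 27.16 mm, ȳ = 70.00 mm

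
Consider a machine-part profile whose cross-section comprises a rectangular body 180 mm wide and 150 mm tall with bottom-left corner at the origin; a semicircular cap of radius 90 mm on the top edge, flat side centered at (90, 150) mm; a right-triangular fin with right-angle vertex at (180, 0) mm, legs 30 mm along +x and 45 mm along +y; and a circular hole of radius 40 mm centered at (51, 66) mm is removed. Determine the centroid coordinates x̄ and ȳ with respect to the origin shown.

x̄ = 97.45 mm, ȳ = 115.85 mm

rectangular body: A = 180 × 150 = 27000.00, centroid at (90.00, 75.00).
semicircular top: A = ½π·90² = 12723.45, centroid at (90.00, 188.20).
triangular fin: A = ½·30·45 = 675.00, centroid at (190.00, 15.00).
hole: A = −π·40² = -5026.55, centroid at (51.00, 66.00).
ΣA = 35371.90 mm²
ΣAx̄ = (27000.00)(90.00) + (12723.45)(90.00) + (675.00)(190.00) + (-5026.55)(51.00) = 3447006.56 mm³
ΣAȳ = (27000.00)(75.00) + (12723.45)(188.20) + (675.00)(15.00) + (-5026.55)(66.00) = 4097890.35 mm³
x̄ = 3447006.56 / 35371.90 = 97.45 mm
ȳ = 4097890.35 / 35371.90 = 115.85 mm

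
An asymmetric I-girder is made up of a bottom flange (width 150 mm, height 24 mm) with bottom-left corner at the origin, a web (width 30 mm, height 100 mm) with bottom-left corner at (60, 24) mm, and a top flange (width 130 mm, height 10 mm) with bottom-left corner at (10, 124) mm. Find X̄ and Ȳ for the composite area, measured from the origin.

X̄ = 75.00 mm, Ȳ = 54.80 mm

bottom flange: A = 150 × 24 = 3600.00, centroid at (75.00, 12.00).
web: A = 30 × 100 = 3000.00, centroid at (75.00, 74.00).
top flange: A = 130 × 10 = 1300.00, centroid at (75.00, 129.00).
ΣA = 7900.00 mm², ΣAX̄ = 592500.00 mm³, ΣAȲ = 432900.00 mm³.
X̄ = 592500.00/7900.00 = 75.00 mm; Ȳ = 432900.00/7900.00 = 54.80 mm.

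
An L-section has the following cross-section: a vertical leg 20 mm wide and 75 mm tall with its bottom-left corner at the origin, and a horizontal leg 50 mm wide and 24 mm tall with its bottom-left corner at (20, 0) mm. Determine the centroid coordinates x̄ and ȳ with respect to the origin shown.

x̄ = 25.56 mm, ȳ = 26.17 mm

vertical leg: A = 20 × 75 = 1500.00, centroid at (10.00, 37.50).
horizontal leg: A = 50 × 24 = 1200.00, centroid at (45.00, 12.00).
ΣA = 2700.00 mm², ΣAx̄ = 69000.00 mm³, ΣAȳ = 70650.00 mm³.
x̄ = 69000.00/2700.00 = 25.56 mm; ȳ = 70650.00/2700.00 = 26.17 mm.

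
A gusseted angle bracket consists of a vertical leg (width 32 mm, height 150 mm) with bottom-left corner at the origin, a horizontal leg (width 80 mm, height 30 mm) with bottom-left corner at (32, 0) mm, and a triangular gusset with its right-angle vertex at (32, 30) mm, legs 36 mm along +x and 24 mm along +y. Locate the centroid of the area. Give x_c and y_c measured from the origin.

Part | A | x̄ᵢ | ȳᵢ | A·x̄ᵢ | A·ȳᵢ
vertical leg | 4800.00 | 16.00 | 75.00 | 76800.00 | 360000.00
horizontal leg | 2400.00 | 72.00 | 15.00 | 172800.00 | 36000.00
gusset | 432.00 | 44.00 | 38.00 | 19008.00 | 16416.00
Σ | 7632.00 |  |  | 268608.00 | 412416.00
x_c = 268608.00 / 7632.00 = 35.19 mm
y_c = 412416.00 / 7632.00 = 54.04 mm

x_c = 35.19 mm, y_c = 54.04 mm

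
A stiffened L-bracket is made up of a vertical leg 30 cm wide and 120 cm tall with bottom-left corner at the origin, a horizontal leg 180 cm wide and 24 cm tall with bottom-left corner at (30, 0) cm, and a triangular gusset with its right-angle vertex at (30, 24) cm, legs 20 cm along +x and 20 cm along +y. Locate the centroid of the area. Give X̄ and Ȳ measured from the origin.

vertical leg: A = 30 × 120 = 3600.00, centroid at (15.00, 60.00).
horizontal leg: A = 180 × 24 = 4320.00, centroid at (120.00, 12.00).
gusset: A = ½·20·20 = 200.00, centroid at (36.67, 30.67).
ΣA = 8120.00 cm², ΣAX̄ = 579733.33 cm³, ΣAȲ = 273973.33 cm³.
X̄ = 579733.33/8120.00 = 71.40 cm; Ȳ = 273973.33/8120.00 = 33.74 cm.

X̄ = 71.40 cm, Ȳ = 33.74 cm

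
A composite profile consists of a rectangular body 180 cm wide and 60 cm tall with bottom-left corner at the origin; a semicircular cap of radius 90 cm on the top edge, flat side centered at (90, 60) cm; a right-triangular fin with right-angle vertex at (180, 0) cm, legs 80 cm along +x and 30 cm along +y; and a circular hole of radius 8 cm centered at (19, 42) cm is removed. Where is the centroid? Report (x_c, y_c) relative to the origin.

Part | A | x̄ᵢ | ȳᵢ | A·x̄ᵢ | A·ȳᵢ
rectangular body | 10800.00 | 90.00 | 30.00 | 972000.00 | 324000.00
semicircular top | 12723.45 | 90.00 | 98.20 | 1145110.52 | 1249407.01
triangular fin | 1200.00 | 206.67 | 10.00 | 248000.00 | 12000.00
hole | -201.06 | 19.00 | 42.00 | -3820.18 | -8444.60
Σ | 24522.39 |  |  | 2361290.35 | 1576962.41
x_c = 2361290.35 / 24522.39 = 96.29 cm
y_c = 1576962.41 / 24522.39 = 64.31 cm

x_c = 96.29 cm, y_c = 64.31 cm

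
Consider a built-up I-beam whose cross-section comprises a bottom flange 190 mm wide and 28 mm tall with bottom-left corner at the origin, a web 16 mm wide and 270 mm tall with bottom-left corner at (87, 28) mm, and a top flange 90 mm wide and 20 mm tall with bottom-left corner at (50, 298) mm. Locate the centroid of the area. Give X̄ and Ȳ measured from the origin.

bottom flange: A = 190 × 28 = 5320.00, centroid at (95.00, 14.00).
web: A = 16 × 270 = 4320.00, centroid at (95.00, 163.00).
top flange: A = 90 × 20 = 1800.00, centroid at (95.00, 308.00).
ΣA = 11440.00 mm²
ΣAX̄ = (5320.00)(95.00) + (4320.00)(95.00) + (1800.00)(95.00) = 1086800.00 mm³
ΣAȲ = (5320.00)(14.00) + (4320.00)(163.00) + (1800.00)(308.00) = 1333040.00 mm³
X̄ = 1086800.00 / 11440.00 = 95.00 mm
Ȳ = 1333040.00 / 11440.00 = 116.52 mm

X̄ = 95.00 mm, Ȳ = 116.52 mm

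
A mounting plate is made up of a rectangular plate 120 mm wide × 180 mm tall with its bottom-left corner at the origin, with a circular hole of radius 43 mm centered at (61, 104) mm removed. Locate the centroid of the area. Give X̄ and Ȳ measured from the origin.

Part | A | x̄ᵢ | ȳᵢ | A·x̄ᵢ | A·ȳᵢ
plate | 21600.00 | 60.00 | 90.00 | 1296000.00 | 1944000.00
hole | -5808.80 | 61.00 | 104.00 | -354337.09 | -604115.70
Σ | 15791.20 |  |  | 941662.91 | 1339884.30
X̄ = 941662.91 / 15791.20 = 59.63 mm
Ȳ = 1339884.30 / 15791.20 = 84.85 mm

X̄ = 59.63 mm, Ȳ = 84.85 mm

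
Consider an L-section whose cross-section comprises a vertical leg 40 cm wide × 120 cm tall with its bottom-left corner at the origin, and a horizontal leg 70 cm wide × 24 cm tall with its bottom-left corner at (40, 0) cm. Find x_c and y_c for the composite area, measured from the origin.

x_c = 34.26 cm, y_c = 47.56 cm

vertical leg: A = 40 × 120 = 4800.00, centroid at (20.00, 60.00).
horizontal leg: A = 70 × 24 = 1680.00, centroid at (75.00, 12.00).
ΣA = 6480.00 cm²
ΣAx_c = (4800.00)(20.00) + (1680.00)(75.00) = 222000.00 cm³
ΣAy_c = (4800.00)(60.00) + (1680.00)(12.00) = 308160.00 cm³
x_c = 222000.00 / 6480.00 = 34.26 cm
y_c = 308160.00 / 6480.00 = 47.56 cm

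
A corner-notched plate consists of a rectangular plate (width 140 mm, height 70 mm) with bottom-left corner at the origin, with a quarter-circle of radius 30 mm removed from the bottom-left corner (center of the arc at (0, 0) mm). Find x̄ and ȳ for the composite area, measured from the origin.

x̄ = 74.45 mm, ȳ = 36.73 mm

plate: A = 140 × 70 = 9800.00, centroid at (70.00, 35.00).
removed quarter-circle: A = −¼π·30² = -706.86, centroid at (12.73, 12.73).
ΣA = 9093.14 mm²
ΣAx̄ = (9800.00)(70.00) + (-706.86)(12.73) = 677000.00 mm³
ΣAȳ = (9800.00)(35.00) + (-706.86)(12.73) = 334000.00 mm³
x̄ = 677000.00 / 9093.14 = 74.45 mm
ȳ = 334000.00 / 9093.14 = 36.73 mm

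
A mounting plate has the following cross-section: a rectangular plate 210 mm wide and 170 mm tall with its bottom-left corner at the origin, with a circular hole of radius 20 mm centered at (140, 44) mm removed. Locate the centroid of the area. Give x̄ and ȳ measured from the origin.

x̄ = 103.72 mm, ȳ = 86.50 mm

plate: A = 210 × 170 = 35700.00, centroid at (105.00, 85.00).
hole: A = −π·20² = -1256.64, centroid at (140.00, 44.00).
ΣA = 34443.36 mm²
ΣAx̄ = (35700.00)(105.00) + (-1256.64)(140.00) = 3572570.81 mm³
ΣAȳ = (35700.00)(85.00) + (-1256.64)(44.00) = 2979207.97 mm³
x̄ = 3572570.81 / 34443.36 = 103.72 mm
ȳ = 2979207.97 / 34443.36 = 86.50 mm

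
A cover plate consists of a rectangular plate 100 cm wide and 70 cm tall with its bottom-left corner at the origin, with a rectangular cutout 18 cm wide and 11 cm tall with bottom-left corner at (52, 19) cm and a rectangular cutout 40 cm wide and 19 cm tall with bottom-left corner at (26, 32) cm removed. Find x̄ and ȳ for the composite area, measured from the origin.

plate: A = 100 × 70 = 7000.00, centroid at (50.00, 35.00).
hole 1: A = −(18 × 11) = -198.00, centroid at (61.00, 24.50).
hole 2: A = −(40 × 19) = -760.00, centroid at (46.00, 41.50).
ΣA = 6042.00 cm², ΣAx̄ = 302962.00 cm³, ΣAȳ = 208609.00 cm³.
x̄ = 302962.00/6042.00 = 50.14 cm; ȳ = 208609.00/6042.00 = 34.53 cm.

x̄ = 50.14 cm, ȳ = 34.53 cm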